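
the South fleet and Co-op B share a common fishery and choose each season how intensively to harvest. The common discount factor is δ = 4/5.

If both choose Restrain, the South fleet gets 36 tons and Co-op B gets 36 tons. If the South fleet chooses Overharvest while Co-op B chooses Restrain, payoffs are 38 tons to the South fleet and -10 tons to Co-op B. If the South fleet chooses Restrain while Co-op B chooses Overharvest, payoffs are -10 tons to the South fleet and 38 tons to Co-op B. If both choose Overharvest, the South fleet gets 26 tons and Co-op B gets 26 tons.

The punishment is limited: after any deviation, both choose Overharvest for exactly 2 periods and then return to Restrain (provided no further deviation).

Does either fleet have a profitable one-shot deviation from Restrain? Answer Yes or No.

A one-shot deviation gives 38 now, then 26 for 2 periods, then back to 36.
Gain from deviating: (38−36) today; loss: (36−26) in each of the next 2 periods.
No-deviation condition: (36−26)(δ+…+δ^2) ≥ 38−36, i.e. δ+…+δ^2 ≥ 1/5.
At δ = 4/5: δ+…+δ^2 = 1.4400 ≥ 0.2000.
So cooperation is sustainable.

No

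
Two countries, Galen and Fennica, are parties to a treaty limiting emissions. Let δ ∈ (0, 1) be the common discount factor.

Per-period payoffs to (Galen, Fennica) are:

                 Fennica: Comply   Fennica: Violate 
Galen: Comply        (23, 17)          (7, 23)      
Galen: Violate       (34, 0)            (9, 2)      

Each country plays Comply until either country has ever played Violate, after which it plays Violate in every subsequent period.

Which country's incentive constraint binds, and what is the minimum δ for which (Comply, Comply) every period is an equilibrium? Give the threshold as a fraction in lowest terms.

Galen's threshold: (34−23)/(34−9) = 11/25.
Fennica's threshold: (23−17)/(23−2) = 2/7.
11/25 > 2/7, so Galen binds and δ* = 11/25.

Galen; δ ≥ 11/25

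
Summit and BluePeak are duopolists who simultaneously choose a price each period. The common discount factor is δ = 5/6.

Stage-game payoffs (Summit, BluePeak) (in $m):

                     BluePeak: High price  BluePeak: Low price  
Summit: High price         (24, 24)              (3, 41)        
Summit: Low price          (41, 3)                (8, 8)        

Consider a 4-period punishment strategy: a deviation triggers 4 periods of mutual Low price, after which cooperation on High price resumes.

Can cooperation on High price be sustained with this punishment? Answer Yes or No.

Yes

IC: δ+…+δ^4 ≥ (41−24)/(24−8) = 17/16.
At δ = 5/6: partial sum = 2.5887 ≥ 1.0625. Cooperation sustainable.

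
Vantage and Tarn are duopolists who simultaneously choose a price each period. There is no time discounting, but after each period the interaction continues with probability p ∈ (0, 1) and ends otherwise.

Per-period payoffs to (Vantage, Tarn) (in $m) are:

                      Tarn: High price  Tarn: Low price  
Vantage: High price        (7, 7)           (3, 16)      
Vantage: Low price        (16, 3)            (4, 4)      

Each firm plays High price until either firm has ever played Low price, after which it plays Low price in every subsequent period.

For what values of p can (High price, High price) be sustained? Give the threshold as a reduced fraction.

3/4

Expected cooperation value is 7 + p·7 + p²·7 + … = 7/(1−p); deviation gives 16 + p·4/(1−p).
7 ≥ 16(1−p) + 4p ⇒ 12p ≥ 9 ⇒ p ≥ 9/12 = 3/4.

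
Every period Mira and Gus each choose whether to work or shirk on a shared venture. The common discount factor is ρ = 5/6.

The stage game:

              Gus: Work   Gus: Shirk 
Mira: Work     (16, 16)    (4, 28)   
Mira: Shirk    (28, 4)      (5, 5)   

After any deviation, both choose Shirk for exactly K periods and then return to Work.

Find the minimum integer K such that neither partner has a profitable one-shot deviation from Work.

No profitable deviation requires (16−5)(ρ+…+ρ^K) ≥ 28−16, i.e. ρ+…+ρ^K ≥ 12/11 ≈ 1.0909.
With ρ = 5/6, the partial sums are K=1: 0.8333, K=2: 1.5278.
K = 2 is the first length at which the sum reaches 1.0909.

2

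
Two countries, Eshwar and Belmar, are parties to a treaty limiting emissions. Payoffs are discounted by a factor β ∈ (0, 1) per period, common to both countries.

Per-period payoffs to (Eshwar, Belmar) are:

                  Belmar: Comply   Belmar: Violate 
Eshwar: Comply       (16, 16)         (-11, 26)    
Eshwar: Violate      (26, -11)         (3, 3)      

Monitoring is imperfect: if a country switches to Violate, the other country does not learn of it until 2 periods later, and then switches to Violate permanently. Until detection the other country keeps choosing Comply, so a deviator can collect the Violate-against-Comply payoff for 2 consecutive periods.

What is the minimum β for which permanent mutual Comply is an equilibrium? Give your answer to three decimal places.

0.659

A deviator earns 26 for 2 periods, then 3 forever; cooperating earns 16 forever. Multiplying the IC by (1−β):
16 ≥ 26(1−β^2) + 3β^2, so 23·β^2 ≥ 10 and β^2 ≥ 10/23.
β ≥ (10/23)^(1/2) ≈ 0.659.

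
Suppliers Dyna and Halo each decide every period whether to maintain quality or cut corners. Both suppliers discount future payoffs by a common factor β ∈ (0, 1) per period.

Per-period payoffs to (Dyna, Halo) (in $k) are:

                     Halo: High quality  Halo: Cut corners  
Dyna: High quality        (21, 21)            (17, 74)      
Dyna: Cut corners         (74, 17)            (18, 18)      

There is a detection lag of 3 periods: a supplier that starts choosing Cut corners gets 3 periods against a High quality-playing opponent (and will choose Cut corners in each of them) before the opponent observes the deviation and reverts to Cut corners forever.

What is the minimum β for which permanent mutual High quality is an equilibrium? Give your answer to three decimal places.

0.982

The best deviation is to choose Cut corners for all 3 undetected periods, earning 74 each, then 18 forever once detected.
Deviation value: 74(1−β^3)/(1−β) + 18β^3/(1−β); cooperation value: 21/(1−β).
IC: 21 ≥ 74(1−β^3) + 18β^3 = 74 − 56β^3.
So β^3 ≥ 53/56, giving β ≥ (53/56)^(1/3) ≈ 0.982.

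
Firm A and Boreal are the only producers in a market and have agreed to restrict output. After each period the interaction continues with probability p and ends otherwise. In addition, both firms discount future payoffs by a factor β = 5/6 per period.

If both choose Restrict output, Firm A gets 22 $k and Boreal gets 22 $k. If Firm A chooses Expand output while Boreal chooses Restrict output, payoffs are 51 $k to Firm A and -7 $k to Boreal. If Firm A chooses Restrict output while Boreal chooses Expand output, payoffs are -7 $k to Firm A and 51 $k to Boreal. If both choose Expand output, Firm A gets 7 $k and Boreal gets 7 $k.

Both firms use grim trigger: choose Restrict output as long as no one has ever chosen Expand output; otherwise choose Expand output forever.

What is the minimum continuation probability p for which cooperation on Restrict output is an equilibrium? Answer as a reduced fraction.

With continuation probability p and discount β, the effective per-period discount factor is βp.
Grim-trigger IC: βp ≥ (51−22)/(51−7) = 29/44.
So p ≥ (29/44)/(5/6) = 87/110.

87/110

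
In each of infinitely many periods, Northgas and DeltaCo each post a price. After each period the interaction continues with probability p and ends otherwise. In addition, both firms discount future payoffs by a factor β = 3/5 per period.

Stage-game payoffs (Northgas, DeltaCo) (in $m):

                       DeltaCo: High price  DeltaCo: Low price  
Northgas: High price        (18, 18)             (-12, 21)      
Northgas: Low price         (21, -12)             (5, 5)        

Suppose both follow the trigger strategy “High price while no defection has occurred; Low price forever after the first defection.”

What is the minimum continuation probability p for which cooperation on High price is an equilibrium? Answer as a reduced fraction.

With continuation probability p and discount β, the effective per-period discount factor is βp.
Grim-trigger IC: βp ≥ (21−18)/(21−5) = 3/16.
So p ≥ (3/16)/(3/5) = 5/16.

5/16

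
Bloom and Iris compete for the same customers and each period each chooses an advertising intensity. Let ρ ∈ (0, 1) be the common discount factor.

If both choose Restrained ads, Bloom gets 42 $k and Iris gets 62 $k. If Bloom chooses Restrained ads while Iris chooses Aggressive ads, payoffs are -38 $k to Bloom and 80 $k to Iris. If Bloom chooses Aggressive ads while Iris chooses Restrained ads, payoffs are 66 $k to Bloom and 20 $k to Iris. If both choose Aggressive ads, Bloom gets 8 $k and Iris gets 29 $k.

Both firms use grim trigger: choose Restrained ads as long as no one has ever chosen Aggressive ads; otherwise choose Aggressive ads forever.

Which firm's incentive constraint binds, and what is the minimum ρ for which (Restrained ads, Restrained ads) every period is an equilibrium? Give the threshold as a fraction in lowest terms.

Bloom: cooperation gives 42 each period; deviation gives 66 once then 8 forever.
  42/(1−ρ) ≥ 66 + 8ρ/(1−ρ) ⇒ ρ ≥ 24/58 = 12/29.
Iris: cooperation gives 62 each period; deviation gives 80 once then 29 forever.
  ρ ≥ 18/51 = 6/17.
Both must hold, so the binding constraint is Bloom's: ρ ≥ 12/29.

Bloom; ρ ≥ 12/29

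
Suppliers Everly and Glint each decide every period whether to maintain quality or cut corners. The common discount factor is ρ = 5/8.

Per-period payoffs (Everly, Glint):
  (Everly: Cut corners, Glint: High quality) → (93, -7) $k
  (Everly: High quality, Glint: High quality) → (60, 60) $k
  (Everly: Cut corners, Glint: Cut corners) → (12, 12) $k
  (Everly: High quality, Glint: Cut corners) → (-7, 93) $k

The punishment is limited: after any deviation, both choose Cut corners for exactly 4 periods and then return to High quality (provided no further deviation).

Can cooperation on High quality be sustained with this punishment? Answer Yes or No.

Yes

A one-shot deviation gives 93 now, then 12 for 4 periods, then back to 60.
Gain from deviating: (93−60) today; loss: (60−12) in each of the next 4 periods.
No-deviation condition: (60−12)(ρ+…+ρ^4) ≥ 93−60, i.e. ρ+…+ρ^4 ≥ 11/16.
At ρ = 5/8: ρ+…+ρ^4 = 1.4124 ≥ 0.6875.
So cooperation is sustainable.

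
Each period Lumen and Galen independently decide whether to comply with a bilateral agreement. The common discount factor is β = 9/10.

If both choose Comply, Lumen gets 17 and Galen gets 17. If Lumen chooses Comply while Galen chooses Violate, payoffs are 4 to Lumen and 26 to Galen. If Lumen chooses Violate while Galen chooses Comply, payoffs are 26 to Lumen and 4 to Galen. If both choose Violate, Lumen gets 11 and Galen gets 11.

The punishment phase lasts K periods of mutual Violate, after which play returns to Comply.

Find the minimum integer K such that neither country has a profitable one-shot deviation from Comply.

2

IC: β(1−β^K)/(1−β) ≥ (26−17)/(17−11) = 3/2.
With β = 9/10: need 1 − β^K ≥ 3/2·(1−9/10)/(9/10), i.e. β^K ≤ 0.8333.
Since (9/10)^1 = 0.9000 and (9/10)^2 = 0.8100, the smallest such K is 2.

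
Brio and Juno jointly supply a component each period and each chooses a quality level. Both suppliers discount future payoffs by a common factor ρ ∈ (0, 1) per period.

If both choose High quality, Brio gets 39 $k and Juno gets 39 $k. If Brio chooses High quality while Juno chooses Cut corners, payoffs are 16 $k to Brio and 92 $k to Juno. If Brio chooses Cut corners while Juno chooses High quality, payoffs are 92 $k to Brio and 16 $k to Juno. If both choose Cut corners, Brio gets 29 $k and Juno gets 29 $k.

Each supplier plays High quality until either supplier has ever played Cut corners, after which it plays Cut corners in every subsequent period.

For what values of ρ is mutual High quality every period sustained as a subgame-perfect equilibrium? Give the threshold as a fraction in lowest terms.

53/63

Under grim trigger the critical discount factor is (T−C)/(T−P) with T = 92, C = 39, P = 29.
ρ* = (92−39)/(92−29) = 53/63.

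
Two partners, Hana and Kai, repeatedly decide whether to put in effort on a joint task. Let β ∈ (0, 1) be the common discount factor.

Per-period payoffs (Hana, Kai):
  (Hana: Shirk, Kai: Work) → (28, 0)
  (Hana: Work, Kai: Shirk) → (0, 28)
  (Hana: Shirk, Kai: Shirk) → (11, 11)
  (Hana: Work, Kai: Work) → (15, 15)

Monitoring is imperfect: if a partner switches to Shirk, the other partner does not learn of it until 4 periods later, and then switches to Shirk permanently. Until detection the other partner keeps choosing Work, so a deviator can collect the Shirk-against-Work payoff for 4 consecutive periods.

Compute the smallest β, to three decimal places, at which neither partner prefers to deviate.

0.935

Deviating for the 4 undetected periods gains 28−15 = 13 per period over cooperation, then loses 15−11 = 4 per period forever once punishment starts.
Gain: 13(1 + β + … + β^3); loss: 4·β^4/(1−β).
No profitable deviation ⇔ 13(1−β^4) ≤ 4·β^4, i.e. β^4 ≥ 13/(13+4) = 13/17.
Hence β ≥ (13/17)^(1/4) ≈ 0.935.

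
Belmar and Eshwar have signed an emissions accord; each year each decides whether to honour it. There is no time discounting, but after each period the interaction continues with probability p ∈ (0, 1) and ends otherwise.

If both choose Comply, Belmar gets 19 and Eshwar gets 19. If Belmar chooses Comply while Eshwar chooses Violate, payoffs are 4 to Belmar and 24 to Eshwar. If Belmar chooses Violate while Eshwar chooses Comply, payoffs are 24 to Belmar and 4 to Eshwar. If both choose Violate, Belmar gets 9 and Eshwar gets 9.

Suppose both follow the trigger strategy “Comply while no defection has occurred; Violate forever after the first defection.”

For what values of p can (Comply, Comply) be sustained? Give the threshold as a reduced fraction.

1/3

With no time discounting, the continuation probability p plays the role of the discount factor.
Grim-trigger IC: 19/(1−p) ≥ 24 + 9p/(1−p) ⇒ p ≥ (24−19)/(24−9) = 1/3.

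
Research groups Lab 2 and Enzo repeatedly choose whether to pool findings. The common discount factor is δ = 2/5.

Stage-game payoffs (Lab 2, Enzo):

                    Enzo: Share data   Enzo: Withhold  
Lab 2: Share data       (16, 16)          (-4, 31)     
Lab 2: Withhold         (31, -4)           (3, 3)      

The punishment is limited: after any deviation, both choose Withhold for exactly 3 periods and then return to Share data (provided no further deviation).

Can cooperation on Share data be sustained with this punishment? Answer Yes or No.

No

A one-shot deviation gives 31 now, then 3 for 3 periods, then back to 16.
Gain from deviating: (31−16) today; loss: (16−3) in each of the next 3 periods.
No-deviation condition: (16−3)(δ+…+δ^3) ≥ 31−16, i.e. δ+…+δ^3 ≥ 15/13.
At δ = 2/5: δ+…+δ^3 = 0.6240 < 1.1538.
So cooperation is not sustainable.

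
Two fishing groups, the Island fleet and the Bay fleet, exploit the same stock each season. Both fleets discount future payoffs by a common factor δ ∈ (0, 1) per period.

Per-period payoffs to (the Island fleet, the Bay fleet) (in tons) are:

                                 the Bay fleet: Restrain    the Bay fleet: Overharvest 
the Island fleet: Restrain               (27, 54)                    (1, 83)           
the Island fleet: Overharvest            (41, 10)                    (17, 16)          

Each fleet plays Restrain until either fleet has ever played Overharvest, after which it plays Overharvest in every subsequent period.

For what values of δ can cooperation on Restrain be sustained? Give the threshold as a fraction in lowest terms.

7/12

the Island fleet's threshold: (41−27)/(41−17) = 7/12.
the Bay fleet's threshold: (83−54)/(83−16) = 29/67.
7/12 > 29/67, so the Island fleet binds and δ* = 7/12.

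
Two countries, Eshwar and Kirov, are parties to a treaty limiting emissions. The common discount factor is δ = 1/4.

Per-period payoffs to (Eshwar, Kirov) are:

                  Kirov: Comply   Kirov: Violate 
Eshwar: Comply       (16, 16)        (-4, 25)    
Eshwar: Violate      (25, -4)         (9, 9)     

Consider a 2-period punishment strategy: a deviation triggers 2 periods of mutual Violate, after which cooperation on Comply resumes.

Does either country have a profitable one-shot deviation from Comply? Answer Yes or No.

Comparing payoff streams over the 3 periods until play realigns: cooperate → 16(1+δ+…+δ^2); deviate → 25 + 9(δ+…+δ^2).
Cooperation is sustained iff (16−9)(δ+…+δ^2) ≥ 25−16.
δ+…+δ^2 = 1/4·(1−(1/4)^2)/(1−1/4) = 0.3125, and (25−16)/(16−9) = 1.2857.
0.3125 < 1.2857, so cooperation is not sustainable.

Yes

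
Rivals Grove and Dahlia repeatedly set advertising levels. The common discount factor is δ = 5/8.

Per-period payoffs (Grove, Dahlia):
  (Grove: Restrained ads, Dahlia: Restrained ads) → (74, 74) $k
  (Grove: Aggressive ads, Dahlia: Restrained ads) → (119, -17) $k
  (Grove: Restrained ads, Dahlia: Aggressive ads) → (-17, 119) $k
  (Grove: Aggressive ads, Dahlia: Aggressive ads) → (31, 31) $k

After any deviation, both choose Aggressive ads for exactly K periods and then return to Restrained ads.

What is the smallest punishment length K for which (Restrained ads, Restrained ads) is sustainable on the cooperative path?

IC: δ(1−δ^K)/(1−δ) ≥ (119−74)/(74−31) = 45/43.
With δ = 5/8: need 1 − δ^K ≥ 45/43·(1−5/8)/(5/8), i.e. δ^K ≤ 0.3721.
Since (5/8)^2 = 0.3906 and (5/8)^3 = 0.2441, the smallest such K is 3.

3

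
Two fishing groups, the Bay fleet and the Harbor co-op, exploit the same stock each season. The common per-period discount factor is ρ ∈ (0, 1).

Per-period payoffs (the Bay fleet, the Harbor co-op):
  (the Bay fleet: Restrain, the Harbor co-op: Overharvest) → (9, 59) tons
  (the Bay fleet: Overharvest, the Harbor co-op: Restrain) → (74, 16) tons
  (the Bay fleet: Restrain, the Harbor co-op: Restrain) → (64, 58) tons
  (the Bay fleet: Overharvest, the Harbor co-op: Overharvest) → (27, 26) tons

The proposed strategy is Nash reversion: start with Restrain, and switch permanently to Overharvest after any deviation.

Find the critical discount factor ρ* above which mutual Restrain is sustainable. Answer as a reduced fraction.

10/47

the Bay fleet: cooperation gives 64 each period; deviation gives 74 once then 27 forever.
  64/(1−ρ) ≥ 74 + 27ρ/(1−ρ) ⇒ ρ ≥ 10/47.
the Harbor co-op: cooperation gives 58 each period; deviation gives 59 once then 26 forever.
  ρ ≥ 1/33.
Both must hold, so the binding constraint is the Bay fleet's: ρ ≥ 10/47.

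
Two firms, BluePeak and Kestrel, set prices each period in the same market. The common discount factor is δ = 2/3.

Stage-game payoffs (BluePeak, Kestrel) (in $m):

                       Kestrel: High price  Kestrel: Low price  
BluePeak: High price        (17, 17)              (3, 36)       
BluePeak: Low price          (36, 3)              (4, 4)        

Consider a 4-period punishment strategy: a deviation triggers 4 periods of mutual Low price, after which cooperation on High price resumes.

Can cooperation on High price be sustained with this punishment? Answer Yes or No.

Comparing payoff streams over the 5 periods until play realigns: cooperate → 17(1+δ+…+δ^4); deviate → 36 + 4(δ+…+δ^4).
Cooperation is sustained iff (17−4)(δ+…+δ^4) ≥ 36−17.
δ+…+δ^4 = 2/3·(1−(2/3)^4)/(1−2/3) = 1.6049, and (36−17)/(17−4) = 1.4615.
1.6049 ≥ 1.4615, so cooperation is sustainable.

Yes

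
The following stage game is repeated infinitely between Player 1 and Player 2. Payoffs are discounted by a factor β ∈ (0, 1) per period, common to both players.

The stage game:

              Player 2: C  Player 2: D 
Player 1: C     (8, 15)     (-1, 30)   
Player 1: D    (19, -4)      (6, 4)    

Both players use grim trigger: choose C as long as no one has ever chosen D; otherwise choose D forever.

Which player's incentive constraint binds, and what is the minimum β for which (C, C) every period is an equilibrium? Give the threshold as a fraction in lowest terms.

Player 1's threshold: (19−8)/(19−6) = 11/13.
Player 2's threshold: (30−15)/(30−4) = 15/26.
11/13 > 15/26, so Player 1 binds and β* = 11/13.

Player 1; β ≥ 11/13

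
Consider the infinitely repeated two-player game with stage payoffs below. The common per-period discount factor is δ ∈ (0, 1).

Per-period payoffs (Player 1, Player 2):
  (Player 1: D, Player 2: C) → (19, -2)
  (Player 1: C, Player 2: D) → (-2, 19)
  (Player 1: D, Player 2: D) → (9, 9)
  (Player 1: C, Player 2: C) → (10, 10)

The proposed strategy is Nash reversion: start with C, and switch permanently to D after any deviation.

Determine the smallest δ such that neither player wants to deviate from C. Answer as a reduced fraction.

One-period gain from deviating is 19 − 10 = 9. The loss is 10 − 9 = 1 in every subsequent period, with present value 1·δ/(1−δ).
Deviation is unprofitable when 1·δ/(1−δ) ≥ 9, i.e. δ/(1−δ) ≥ 9.
Equivalently δ ≥ 9/(9+1) = 9/10.

9/10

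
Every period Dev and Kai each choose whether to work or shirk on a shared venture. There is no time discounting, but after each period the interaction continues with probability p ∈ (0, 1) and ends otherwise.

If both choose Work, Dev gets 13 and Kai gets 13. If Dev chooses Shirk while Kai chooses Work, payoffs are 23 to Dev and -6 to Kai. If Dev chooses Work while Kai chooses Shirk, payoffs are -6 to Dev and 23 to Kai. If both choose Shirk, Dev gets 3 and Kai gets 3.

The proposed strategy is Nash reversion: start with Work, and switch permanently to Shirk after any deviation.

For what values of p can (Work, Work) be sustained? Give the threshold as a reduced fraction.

1/2

With no time discounting, the continuation probability p plays the role of the discount factor.
Grim-trigger IC: 13/(1−p) ≥ 23 + 3p/(1−p) ⇒ p ≥ (23−13)/(23−3) = 1/2.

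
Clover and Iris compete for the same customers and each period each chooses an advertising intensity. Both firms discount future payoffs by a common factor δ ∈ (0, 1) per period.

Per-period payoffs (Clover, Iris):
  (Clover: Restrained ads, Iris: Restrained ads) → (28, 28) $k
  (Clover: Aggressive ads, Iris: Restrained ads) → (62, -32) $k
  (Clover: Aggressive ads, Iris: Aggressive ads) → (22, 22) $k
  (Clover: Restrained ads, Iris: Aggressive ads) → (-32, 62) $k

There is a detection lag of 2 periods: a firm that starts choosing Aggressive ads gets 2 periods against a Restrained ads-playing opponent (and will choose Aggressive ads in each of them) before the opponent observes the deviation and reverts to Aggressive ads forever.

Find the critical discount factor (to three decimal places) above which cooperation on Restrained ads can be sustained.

A deviator earns 62 for 2 periods, then 22 forever; cooperating earns 28 forever. Multiplying the IC by (1−δ):
28 ≥ 62(1−δ^2) + 22δ^2, so 40·δ^2 ≥ 34 and δ^2 ≥ 17/20.
δ ≥ (17/20)^(1/2) ≈ 0.922.

0.922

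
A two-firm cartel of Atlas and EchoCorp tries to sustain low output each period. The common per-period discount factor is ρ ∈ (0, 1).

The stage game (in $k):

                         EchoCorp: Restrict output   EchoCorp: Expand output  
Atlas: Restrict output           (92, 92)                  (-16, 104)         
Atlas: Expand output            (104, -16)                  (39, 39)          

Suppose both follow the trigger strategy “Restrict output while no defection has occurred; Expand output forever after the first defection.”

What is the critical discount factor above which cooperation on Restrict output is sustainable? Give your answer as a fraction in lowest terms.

12/65

Under grim trigger the critical discount factor is (T−C)/(T−P) with T = 104, C = 92, P = 39.
ρ* = (104−92)/(104−39) = 12/65.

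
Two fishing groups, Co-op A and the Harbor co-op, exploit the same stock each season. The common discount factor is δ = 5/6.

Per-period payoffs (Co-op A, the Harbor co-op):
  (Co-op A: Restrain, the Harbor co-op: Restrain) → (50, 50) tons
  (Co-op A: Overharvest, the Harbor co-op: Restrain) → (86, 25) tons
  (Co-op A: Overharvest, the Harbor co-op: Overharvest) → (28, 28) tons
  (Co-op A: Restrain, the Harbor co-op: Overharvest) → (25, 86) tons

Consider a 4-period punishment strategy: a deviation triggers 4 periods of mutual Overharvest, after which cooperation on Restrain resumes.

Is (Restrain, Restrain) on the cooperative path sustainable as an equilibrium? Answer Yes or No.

Yes

A one-shot deviation gives 86 now, then 28 for 4 periods, then back to 50.
Gain from deviating: (86−50) today; loss: (50−28) in each of the next 4 periods.
No-deviation condition: (50−28)(δ+…+δ^4) ≥ 86−50, i.e. δ+…+δ^4 ≥ 18/11.
At δ = 5/6: δ+…+δ^4 = 2.5887 ≥ 1.6364.
So cooperation is sustainable.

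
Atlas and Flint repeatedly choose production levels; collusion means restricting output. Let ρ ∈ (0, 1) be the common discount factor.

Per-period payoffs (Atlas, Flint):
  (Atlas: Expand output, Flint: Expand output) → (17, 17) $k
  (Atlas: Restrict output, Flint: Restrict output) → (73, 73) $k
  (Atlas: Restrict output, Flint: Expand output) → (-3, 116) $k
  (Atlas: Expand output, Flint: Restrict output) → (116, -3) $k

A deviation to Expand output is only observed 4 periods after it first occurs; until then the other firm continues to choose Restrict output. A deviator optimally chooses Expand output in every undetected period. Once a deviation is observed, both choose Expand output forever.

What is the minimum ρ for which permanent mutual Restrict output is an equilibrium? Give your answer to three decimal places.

0.812

The best deviation is to choose Expand output for all 4 undetected periods, earning 116 each, then 17 forever once detected.
Deviation value: 116(1−ρ^4)/(1−ρ) + 17ρ^4/(1−ρ); cooperation value: 73/(1−ρ).
IC: 73 ≥ 116(1−ρ^4) + 17ρ^4 = 116 − 99ρ^4.
So ρ^4 ≥ 43/99, giving ρ ≥ (43/99)^(1/4) ≈ 0.812.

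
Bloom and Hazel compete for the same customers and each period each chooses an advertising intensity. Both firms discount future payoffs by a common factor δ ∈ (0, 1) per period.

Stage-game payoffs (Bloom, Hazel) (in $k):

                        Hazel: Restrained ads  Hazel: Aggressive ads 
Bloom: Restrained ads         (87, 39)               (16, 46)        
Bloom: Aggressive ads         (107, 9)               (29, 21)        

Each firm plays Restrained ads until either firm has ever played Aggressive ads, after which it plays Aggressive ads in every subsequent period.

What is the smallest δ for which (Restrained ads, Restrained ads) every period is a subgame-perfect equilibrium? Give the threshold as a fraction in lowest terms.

Bloom: cooperation gives 87 each period; deviation gives 107 once then 29 forever.
  87/(1−δ) ≥ 107 + 29δ/(1−δ) ⇒ δ ≥ 20/78 = 10/39.
Hazel: cooperation gives 39 each period; deviation gives 46 once then 21 forever.
  δ ≥ 7/25.
Both must hold, so the binding constraint is Hazel's: δ ≥ 7/25.

7/25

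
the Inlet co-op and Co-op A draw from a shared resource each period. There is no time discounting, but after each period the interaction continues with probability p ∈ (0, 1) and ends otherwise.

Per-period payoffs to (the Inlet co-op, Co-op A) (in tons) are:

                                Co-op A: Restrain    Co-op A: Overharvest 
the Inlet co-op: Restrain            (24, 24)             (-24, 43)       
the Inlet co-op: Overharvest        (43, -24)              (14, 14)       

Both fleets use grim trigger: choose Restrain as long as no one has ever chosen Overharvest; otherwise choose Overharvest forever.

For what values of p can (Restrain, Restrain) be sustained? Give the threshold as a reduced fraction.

With no time discounting, the continuation probability p plays the role of the discount factor.
Grim-trigger IC: 24/(1−p) ≥ 43 + 14p/(1−p) ⇒ p ≥ (43−24)/(43−14) = 19/29.

19/29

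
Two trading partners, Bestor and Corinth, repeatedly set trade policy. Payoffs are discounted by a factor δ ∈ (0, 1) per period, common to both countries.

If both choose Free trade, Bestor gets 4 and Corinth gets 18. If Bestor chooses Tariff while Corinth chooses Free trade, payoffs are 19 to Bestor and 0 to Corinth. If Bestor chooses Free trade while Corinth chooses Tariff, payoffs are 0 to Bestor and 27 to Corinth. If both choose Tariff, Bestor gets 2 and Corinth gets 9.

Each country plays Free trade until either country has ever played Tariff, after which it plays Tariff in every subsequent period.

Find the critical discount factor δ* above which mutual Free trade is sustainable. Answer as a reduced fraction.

15/17

Bestor's threshold: (19−4)/(19−2) = 15/17.
Corinth's threshold: (27−18)/(27−9) = 1/2.
15/17 > 1/2, so Bestor binds and δ* = 15/17.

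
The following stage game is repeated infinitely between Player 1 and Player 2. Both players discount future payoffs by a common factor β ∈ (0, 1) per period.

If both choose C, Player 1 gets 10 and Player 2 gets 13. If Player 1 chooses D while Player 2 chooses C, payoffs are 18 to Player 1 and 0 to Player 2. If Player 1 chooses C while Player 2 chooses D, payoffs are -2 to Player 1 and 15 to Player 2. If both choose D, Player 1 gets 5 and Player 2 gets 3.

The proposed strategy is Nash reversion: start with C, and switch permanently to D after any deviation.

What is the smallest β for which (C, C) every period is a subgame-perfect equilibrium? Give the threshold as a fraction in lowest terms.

For Player 1: deviation gain 18−10 = 8, per-period punishment loss 10−5 = 5. IC gives β ≥ 8/13.
For Player 2: gain 2, loss 10 per period, so β ≥ 2/12 = 1/6.
The tighter constraint is Player 1's, so cooperation needs β ≥ 8/13.

8/13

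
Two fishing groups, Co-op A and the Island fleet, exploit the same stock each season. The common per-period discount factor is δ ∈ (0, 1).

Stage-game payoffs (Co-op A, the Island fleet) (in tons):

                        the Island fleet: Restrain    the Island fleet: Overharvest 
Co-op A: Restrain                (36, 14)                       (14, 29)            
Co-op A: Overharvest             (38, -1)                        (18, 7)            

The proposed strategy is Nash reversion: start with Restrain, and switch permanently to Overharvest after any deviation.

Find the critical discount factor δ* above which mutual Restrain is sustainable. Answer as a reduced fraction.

For Co-op A: deviation gain 38−36 = 2, per-period punishment loss 36−18 = 18. IC gives δ ≥ 2/20 = 1/10.
For the Island fleet: gain 15, loss 7 per period, so δ ≥ 15/22.
The tighter constraint is the Island fleet's, so cooperation needs δ ≥ 15/22.

15/22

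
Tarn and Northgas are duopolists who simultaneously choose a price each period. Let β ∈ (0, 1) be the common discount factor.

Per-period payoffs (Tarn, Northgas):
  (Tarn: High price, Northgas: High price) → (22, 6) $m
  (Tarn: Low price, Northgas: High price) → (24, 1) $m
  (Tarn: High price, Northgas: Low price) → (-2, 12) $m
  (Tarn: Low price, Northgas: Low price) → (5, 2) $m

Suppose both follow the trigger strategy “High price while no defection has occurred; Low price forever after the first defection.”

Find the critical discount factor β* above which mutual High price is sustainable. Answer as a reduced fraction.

3/5

Tarn: cooperation gives 22 each period; deviation gives 24 once then 5 forever.
  22/(1−β) ≥ 24 + 5β/(1−β) ⇒ β ≥ 2/19.
Northgas: cooperation gives 6 each period; deviation gives 12 once then 2 forever.
  β ≥ 6/10 = 3/5.
Both must hold, so the binding constraint is Northgas's: β ≥ 3/5.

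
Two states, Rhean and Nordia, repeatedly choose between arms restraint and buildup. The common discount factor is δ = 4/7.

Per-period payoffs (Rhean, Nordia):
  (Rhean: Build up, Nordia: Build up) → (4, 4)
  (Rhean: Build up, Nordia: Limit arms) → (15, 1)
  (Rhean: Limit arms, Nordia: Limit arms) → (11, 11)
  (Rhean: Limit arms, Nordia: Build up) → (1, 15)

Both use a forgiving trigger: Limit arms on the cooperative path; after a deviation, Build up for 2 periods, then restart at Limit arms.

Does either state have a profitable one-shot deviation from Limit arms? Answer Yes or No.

No

A one-shot deviation gives 15 now, then 4 for 2 periods, then back to 11.
Gain from deviating: (15−11) today; loss: (11−4) in each of the next 2 periods.
No-deviation condition: (11−4)(δ+…+δ^2) ≥ 15−11, i.e. δ+…+δ^2 ≥ 4/7.
At δ = 4/7: δ+…+δ^2 = 0.8980 ≥ 0.5714.
So cooperation is sustainable.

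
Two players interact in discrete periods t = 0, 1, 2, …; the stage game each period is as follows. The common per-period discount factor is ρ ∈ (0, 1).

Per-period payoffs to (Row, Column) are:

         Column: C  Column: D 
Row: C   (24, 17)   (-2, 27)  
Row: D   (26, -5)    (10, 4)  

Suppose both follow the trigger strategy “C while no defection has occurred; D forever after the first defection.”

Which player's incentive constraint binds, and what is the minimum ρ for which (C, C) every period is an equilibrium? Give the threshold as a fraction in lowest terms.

Column; ρ ≥ 10/23

Row: cooperation gives 24 each period; deviation gives 26 once then 10 forever.
  24/(1−ρ) ≥ 26 + 10ρ/(1−ρ) ⇒ ρ ≥ 2/16 = 1/8.
Column: cooperation gives 17 each period; deviation gives 27 once then 4 forever.
  ρ ≥ 10/23.
Both must hold, so the binding constraint is Column's: ρ ≥ 10/23.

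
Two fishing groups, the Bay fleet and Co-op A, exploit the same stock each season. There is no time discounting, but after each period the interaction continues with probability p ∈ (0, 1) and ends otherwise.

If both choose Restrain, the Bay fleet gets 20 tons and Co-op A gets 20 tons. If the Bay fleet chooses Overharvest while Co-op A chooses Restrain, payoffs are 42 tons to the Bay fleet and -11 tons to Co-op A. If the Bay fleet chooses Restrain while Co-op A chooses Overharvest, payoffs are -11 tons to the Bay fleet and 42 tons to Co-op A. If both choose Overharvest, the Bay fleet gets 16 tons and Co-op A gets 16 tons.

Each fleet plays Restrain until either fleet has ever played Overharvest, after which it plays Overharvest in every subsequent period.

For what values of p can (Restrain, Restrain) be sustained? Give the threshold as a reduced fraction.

11/13

With no time discounting, the continuation probability p plays the role of the discount factor.
Grim-trigger IC: 20/(1−p) ≥ 42 + 16p/(1−p) ⇒ p ≥ (42−20)/(42−16) = 11/13.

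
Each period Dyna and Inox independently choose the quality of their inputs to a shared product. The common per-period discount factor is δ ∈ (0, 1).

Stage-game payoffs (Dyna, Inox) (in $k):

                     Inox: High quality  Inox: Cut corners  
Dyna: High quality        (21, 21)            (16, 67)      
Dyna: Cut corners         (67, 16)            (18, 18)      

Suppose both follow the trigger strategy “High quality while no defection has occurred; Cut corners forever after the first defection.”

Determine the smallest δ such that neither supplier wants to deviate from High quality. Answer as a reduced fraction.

Cooperation forever yields 21 each period: 21/(1−δ).
Deviating yields 67 once, then 18 forever: 67 + 18δ/(1−δ).
No profitable deviation requires 21/(1−δ) ≥ 67 + 18δ/(1−δ).
Multiplying by (1−δ): 21 ≥ 67(1−δ) + 18δ = 67 − 49δ.
So 49δ ≥ 46, i.e. δ ≥ 46/49.

46/49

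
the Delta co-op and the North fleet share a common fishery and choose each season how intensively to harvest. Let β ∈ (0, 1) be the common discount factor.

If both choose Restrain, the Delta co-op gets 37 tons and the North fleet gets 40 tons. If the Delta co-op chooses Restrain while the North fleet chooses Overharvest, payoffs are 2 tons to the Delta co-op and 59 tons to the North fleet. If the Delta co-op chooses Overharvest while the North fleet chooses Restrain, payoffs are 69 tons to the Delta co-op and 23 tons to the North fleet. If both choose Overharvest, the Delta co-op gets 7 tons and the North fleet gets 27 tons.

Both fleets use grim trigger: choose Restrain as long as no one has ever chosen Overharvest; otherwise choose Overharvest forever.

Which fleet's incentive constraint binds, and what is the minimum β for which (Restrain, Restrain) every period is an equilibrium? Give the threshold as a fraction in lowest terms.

the North fleet; β ≥ 19/32

the Delta co-op's threshold: (69−37)/(69−7) = 16/31.
the North fleet's threshold: (59−40)/(59−27) = 19/32.
16/31 < 19/32, so the North fleet binds and β* = 19/32.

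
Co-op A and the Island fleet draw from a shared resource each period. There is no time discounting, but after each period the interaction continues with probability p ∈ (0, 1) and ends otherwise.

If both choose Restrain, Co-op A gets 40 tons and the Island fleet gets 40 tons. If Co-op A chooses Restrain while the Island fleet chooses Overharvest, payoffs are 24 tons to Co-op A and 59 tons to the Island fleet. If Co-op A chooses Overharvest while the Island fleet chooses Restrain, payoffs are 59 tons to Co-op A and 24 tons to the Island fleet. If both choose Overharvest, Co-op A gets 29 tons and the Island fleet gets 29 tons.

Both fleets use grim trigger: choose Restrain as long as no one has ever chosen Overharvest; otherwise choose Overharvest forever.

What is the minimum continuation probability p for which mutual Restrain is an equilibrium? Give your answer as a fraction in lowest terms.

With no time discounting, the continuation probability p plays the role of the discount factor.
Grim-trigger IC: 40/(1−p) ≥ 59 + 29p/(1−p) ⇒ p ≥ (59−40)/(59−29) = 19/30.

19/30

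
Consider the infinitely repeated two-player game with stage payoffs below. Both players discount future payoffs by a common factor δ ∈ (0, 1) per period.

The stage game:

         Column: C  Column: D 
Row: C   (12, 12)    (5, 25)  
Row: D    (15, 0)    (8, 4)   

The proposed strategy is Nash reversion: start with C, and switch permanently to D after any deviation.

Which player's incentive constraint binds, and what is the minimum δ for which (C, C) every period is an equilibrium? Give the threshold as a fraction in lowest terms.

Column; δ ≥ 13/21

Row's threshold: (15−12)/(15−8) = 3/7.
Column's threshold: (25−12)/(25−4) = 13/21.
3/7 < 13/21, so Column binds and δ* = 13/21.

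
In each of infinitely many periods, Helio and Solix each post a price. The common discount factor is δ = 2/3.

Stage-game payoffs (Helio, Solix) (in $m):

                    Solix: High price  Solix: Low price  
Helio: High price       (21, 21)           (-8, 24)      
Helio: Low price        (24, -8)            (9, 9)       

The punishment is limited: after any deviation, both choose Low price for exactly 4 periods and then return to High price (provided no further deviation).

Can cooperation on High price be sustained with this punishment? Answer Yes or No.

Yes

Comparing payoff streams over the 5 periods until play realigns: cooperate → 21(1+δ+…+δ^4); deviate → 24 + 9(δ+…+δ^4).
Cooperation is sustained iff (21−9)(δ+…+δ^4) ≥ 24−21.
δ+…+δ^4 = 2/3·(1−(2/3)^4)/(1−2/3) = 1.6049, and (24−21)/(21−9) = 0.2500.
1.6049 ≥ 0.2500, so cooperation is sustainable.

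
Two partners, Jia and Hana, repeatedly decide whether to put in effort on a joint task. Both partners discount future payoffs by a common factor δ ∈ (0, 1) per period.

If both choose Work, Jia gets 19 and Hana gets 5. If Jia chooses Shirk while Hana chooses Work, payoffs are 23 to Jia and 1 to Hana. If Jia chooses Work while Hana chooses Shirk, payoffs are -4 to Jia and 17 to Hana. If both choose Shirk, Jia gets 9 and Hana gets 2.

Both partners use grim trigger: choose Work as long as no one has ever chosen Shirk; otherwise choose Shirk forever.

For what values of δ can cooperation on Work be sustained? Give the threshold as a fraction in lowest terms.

For Jia: deviation gain 23−19 = 4, per-period punishment loss 19−9 = 10. IC gives δ ≥ 4/14 = 2/7.
For Hana: gain 12, loss 3 per period, so δ ≥ 12/15 = 4/5.
The tighter constraint is Hana's, so cooperation needs δ ≥ 4/5.

4/5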